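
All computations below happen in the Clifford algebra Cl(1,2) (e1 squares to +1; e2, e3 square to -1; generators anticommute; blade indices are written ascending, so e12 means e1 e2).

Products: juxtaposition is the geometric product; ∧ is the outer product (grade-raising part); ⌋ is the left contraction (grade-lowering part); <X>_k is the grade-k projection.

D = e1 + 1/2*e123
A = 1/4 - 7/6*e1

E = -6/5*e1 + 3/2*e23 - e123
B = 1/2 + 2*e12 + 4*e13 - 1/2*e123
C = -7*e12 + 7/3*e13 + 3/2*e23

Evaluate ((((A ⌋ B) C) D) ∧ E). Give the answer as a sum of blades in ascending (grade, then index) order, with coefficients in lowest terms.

step 1: 1/8 - 7/3*e2 - 14/3*e3 + 1/2*e12 + e13 + 7/12*e23 - 1/8*e123
step 2: -49/24 + 811/144*e1 - 161/24*e2 + 35/8*e3 - 53/72*e12 - 109/24*e13 - 383/48*e23 + 343/9*e123
step 3: -1933/144 + 187/96*e1 + 433/144*e2 + 601/144*e3 + 217/48*e12 - 371/48*e13 + 3929/96*e23 - 9*e123
step 4: 1933/120*e1 + 433/120*e12 + 601/120*e13 - 1933/96*e23 - 94369/2880*e123
Answer: 1933/120*e1 + 433/120*e12 + 601/120*e13 - 1933/96*e23 - 94369/2880*e123


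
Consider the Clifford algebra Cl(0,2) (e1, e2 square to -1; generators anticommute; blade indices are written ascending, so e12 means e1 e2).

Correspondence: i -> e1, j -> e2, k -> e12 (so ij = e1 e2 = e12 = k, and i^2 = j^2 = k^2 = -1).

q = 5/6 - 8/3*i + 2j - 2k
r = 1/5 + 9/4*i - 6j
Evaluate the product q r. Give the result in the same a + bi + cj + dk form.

In blades: q = 5/6 - 8/3*e1 + 2*e2 - 2*e12, r = 1/5 + 9/4*e1 - 6*e2.
Distribute q over r term by term (generator squares from the signature, products reordered to ascending indices): (5/6)*r = 1/6 + 15/8*e1 - 5*e2; (-8/3*e1)*r = 6 - 8/15*e1 + 16*e12; (2*e2)*r = 12 + 2/5*e2 - 9/2*e12; (-2*e12)*r = -12*e1 - 9/2*e2 - 2/5*e12.
Sum: 109/6 - 1279/120*e1 - 91/10*e2 + 111/10*e12; translating back through the correspondence:
Answer: 109/6 - 1279/120*i - 91/10*j + 111/10*k


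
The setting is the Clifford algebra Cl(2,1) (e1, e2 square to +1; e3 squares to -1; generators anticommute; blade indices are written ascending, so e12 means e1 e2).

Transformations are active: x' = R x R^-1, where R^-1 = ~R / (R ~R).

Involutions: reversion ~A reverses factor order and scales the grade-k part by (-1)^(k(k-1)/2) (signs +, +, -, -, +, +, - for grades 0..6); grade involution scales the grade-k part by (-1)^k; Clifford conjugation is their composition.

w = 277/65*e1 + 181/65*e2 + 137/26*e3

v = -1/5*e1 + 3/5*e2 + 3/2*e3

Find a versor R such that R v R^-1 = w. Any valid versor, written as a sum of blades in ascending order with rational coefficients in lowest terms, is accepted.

Sketch: the shared square -37/20 makes R = v + w = 264/65*e1 + 44/13*e2 + 88/13*e3 the natural versor; its sandwich fixes that direction, negates (v - w)/2, and sends v to w.
Answer: 264/65*e1 + 44/13*e2 + 88/13*e3


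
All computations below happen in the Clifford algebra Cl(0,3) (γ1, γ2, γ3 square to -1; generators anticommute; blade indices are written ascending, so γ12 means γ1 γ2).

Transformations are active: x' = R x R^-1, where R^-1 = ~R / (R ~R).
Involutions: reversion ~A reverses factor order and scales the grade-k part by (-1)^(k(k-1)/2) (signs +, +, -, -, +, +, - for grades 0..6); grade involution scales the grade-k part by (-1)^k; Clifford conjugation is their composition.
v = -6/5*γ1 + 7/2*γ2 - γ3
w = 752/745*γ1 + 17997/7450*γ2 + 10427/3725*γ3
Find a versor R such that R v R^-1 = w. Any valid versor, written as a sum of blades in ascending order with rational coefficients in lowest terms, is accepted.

Since q(v) = q(w) = -1469/100, the sum R = v + w = -142/745*γ1 + 22036/3725*γ2 + 6702/3725*γ3 does the job whenever invertible.
Answer: -142/745*γ1 + 22036/3725*γ2 + 6702/3725*γ3


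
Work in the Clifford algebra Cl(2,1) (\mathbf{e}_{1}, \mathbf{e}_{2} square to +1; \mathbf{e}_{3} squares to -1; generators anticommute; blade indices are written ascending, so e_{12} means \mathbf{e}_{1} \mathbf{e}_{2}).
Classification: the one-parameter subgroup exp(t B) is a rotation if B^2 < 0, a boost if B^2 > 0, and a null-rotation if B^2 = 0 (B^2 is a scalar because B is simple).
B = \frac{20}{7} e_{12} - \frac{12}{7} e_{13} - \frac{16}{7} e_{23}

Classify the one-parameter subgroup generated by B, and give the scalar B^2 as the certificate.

B^2 term by term: the squares give (\frac{20}{7})^2*(e_{12})^2 + (-\frac{12}{7})^2*(e_{13})^2 + (-\frac{16}{7})^2*(e_{23})^2 = \frac{400}{49}*(-1) + \frac{144}{49}*(+1) + \frac{256}{49}*(+1) = 0 (each basis 2-blade squares to minus the product of its generators' squares); cross terms between blades sharing an index anticommute and cancel. So B^2 = 0.
Answer: null-rotation, certificate B^2 = 0. The class reads off the invariant scalar 0 directly.


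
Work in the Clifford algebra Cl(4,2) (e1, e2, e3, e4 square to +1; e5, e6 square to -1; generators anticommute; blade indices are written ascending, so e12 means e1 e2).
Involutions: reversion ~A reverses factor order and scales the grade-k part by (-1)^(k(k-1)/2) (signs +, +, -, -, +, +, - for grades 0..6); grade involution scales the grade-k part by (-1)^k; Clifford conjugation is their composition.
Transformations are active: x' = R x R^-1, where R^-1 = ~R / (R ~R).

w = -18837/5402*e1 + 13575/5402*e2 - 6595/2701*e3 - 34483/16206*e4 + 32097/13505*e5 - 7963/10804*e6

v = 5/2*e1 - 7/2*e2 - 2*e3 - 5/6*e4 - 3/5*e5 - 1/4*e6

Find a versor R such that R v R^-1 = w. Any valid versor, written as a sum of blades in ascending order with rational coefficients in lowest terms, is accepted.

Reasoning: v^2 = w^2 = 81979/3600 since conjugation preserves the quadratic form; R = v + w = -2666/2701*e1 - 2666/2701*e2 - 11997/2701*e3 - 7998/2701*e4 + 23994/13505*e5 - 2666/2701*e6 is then valid when invertible, keeping its own part and reversing (v - w)/2.
Answer: -2666/2701*e1 - 2666/2701*e2 - 11997/2701*e3 - 7998/2701*e4 + 23994/13505*e5 - 2666/2701*e6


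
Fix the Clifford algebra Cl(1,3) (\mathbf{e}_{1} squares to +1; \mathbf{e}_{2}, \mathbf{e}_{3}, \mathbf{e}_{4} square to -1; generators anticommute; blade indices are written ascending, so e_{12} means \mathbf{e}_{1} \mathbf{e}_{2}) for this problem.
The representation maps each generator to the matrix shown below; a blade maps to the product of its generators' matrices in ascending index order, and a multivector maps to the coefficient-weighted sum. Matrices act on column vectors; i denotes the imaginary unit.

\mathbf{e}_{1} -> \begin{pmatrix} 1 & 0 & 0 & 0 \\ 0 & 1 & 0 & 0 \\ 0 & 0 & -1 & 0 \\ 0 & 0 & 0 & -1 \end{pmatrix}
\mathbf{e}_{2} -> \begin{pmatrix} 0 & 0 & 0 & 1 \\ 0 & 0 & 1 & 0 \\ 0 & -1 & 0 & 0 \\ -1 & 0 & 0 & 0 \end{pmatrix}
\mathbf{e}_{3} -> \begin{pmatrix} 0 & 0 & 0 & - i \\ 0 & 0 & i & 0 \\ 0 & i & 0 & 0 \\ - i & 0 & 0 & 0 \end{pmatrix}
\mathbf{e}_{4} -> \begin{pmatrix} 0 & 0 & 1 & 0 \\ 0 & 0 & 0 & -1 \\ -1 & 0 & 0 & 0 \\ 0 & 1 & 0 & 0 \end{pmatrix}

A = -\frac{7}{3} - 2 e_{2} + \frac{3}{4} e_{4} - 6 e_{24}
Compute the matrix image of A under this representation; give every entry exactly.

Bivector images (products of the table entries): rho(e_{24}) = rho(\mathbf{e}_{2})rho(\mathbf{e}_{4}) = \begin{pmatrix} 0 & 1 & 0 & 0 \\ -1 & 0 & 0 & 0 \\ 0 & 0 & 0 & 1 \\ 0 & 0 & -1 & 0 \end{pmatrix}.
M = (-\frac{7}{3})*1 + (-2)*rho(e_{2}) + (\frac{3}{4})*rho(e_{4}) + (-6)*rho(e_{24}), summed entrywise (1 is the identity matrix):
Answer: \begin{pmatrix} - \frac{7}{3} & -6 & \frac{3}{4} & -2 \\ 6 & - \frac{7}{3} & -2 & - \frac{3}{4} \\ - \frac{3}{4} & 2 & - \frac{7}{3} & -6 \\ 2 & \frac{3}{4} & 6 & - \frac{7}{3} \end{pmatrix}


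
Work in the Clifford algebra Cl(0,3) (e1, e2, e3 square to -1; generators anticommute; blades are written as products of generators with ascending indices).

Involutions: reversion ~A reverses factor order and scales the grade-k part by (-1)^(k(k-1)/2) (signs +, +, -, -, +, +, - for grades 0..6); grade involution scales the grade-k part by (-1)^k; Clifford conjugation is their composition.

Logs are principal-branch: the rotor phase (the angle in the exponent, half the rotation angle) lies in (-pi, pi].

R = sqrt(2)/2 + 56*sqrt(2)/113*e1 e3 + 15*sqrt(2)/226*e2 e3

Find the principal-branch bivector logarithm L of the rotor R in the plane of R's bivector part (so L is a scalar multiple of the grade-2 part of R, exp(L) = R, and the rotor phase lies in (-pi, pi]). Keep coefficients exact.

The scalar part of R is sqrt(2)/2, which fixes the principal-branch rotor phase; the unit plane is then the bivector part divided by the sine of that phase, and L is that plane scaled by the phase.
Concretely: cos(phase) = sqrt(2)/2 gives phase = ±pi/4, and since phase/sin(phase) is even the sign is immaterial: L = (phase/sin(phase)) * <R>_2 = (sqrt(2)*pi/4) * <R>_2.
Answer: 28*pi/113*e1 e3 + 15*pi/452*e2 e3


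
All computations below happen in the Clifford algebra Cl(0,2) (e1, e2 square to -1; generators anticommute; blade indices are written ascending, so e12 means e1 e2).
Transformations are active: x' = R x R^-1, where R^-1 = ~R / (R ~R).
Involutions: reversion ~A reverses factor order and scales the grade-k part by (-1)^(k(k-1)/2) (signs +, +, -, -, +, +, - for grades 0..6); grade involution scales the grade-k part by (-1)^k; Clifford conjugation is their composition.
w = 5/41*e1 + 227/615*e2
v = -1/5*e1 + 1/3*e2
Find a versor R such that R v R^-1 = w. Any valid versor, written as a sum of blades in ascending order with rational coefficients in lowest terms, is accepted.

Construction: equal norms (both -34/225) license R = v + w = -16/205*e1 + 144/205*e2 — nothing changes along that direction, while (v - w)/2 changes sign, so v maps onto w.
Answer: -16/205*e1 + 144/205*e2


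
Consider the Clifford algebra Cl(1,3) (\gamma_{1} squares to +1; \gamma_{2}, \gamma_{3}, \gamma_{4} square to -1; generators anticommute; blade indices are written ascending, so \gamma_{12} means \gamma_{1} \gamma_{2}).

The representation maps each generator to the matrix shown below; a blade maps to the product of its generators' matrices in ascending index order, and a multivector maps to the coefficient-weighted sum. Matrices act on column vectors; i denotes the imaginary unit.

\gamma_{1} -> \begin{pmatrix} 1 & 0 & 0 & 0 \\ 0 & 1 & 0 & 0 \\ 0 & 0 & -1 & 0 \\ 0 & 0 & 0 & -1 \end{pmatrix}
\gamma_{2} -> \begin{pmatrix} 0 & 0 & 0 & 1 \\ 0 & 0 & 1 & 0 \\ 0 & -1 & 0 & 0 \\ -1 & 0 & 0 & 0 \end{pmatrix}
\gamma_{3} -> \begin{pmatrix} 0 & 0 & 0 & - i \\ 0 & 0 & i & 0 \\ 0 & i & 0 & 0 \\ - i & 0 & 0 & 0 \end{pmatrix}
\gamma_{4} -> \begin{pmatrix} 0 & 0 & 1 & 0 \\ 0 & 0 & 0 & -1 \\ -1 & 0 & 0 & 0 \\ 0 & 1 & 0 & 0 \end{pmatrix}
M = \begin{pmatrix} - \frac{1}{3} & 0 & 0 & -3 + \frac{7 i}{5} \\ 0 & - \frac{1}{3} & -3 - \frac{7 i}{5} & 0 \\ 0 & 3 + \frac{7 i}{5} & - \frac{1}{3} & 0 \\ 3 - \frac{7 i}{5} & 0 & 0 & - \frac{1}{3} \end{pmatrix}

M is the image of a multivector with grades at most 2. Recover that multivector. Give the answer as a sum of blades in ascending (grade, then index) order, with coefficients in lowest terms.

Method: the blade images are trace-orthogonal — tr(rho(e_A) rho(e_B)^-1) = 4 if A = B and 0 otherwise — and rho(e_A)^-1 = (e_A)^2 * rho(e_A) with (e_A)^2 = +1 or -1, so the coefficient of e_A in the preimage is (e_A)^2 * tr(M rho(e_A))/4.
Nonzero projections over blades of grade <= 2: 1: (1)^2 = +1, tr(M 1) = - \frac{4}{3}, coefficient -\frac{1}{3}; \gamma_{2}: (\gamma_{2})^2 = -1, tr(M rho(\gamma_{2})) = 12, coefficient -3; \gamma_{13}: (\gamma_{13})^2 = +1, tr(M rho(\gamma_{13})) = - \frac{28}{5}, coefficient -\frac{7}{5}. Every other blade of grade <= 2 projects to 0.
Answer: -\frac{1}{3} - 3 \gamma_{2} - \frac{7}{5} \gamma_{13}


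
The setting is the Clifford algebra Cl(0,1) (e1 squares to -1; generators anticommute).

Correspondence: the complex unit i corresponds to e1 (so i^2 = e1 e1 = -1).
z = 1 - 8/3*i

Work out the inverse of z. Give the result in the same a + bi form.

In blades: z = 1 - 8/3*e1.
With qbar = 1 + 8/3*e1 (scalar fixed, mapped units negated), z qbar = 73/9 (the sum of squared coefficients), so z^-1 = qbar / (73/9) = 9/73 + 24/73*e1; translating back:
Answer: 9/73 + 24/73*i


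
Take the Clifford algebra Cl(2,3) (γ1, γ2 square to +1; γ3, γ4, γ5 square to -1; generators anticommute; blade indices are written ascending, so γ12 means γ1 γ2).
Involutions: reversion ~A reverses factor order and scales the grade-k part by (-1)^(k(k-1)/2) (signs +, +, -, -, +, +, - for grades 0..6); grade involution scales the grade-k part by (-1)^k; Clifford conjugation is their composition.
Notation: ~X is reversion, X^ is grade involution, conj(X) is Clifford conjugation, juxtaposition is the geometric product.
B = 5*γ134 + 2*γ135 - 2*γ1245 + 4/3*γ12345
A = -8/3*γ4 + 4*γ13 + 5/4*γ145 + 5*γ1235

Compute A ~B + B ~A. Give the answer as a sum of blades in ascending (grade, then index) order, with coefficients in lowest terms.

first term: -15/2*γ2 - 80/3*γ4 - 8*γ5 - 40/3*γ13 - 5/3*γ23 + 25/2*γ34 - 25/4*γ35 - 16/3*γ125 - 91/3*γ245 - 32/9*γ1235 + 16/3*γ1345 - 8*γ2345
second term: -15/2*γ2 - 80/3*γ4 - 8*γ5 + 40/3*γ13 + 5/3*γ23 - 25/2*γ34 + 25/4*γ35 + 16/3*γ125 + 91/3*γ245 - 32/9*γ1235 + 16/3*γ1345 - 8*γ2345
Answer: -15*γ2 - 160/3*γ4 - 16*γ5 - 64/9*γ1235 + 32/3*γ1345 - 16*γ2345


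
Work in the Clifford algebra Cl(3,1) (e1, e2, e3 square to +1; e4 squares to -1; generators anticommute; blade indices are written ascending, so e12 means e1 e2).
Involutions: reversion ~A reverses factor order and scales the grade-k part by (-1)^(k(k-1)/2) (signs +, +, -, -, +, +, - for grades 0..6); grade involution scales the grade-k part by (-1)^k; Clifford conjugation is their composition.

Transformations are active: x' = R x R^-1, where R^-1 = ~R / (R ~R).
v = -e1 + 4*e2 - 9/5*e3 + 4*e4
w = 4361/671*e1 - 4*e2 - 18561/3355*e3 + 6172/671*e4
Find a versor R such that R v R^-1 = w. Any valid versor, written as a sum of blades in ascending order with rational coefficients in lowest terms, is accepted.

Reasoning: v^2 = w^2 = 106/25 since conjugation preserves the quadratic form; R = v + w = 3690/671*e1 - 4920/671*e3 + 8856/671*e4 is then valid when invertible, keeping its own part and reversing (v - w)/2.
Answer: 3690/671*e1 - 4920/671*e3 + 8856/671*e4


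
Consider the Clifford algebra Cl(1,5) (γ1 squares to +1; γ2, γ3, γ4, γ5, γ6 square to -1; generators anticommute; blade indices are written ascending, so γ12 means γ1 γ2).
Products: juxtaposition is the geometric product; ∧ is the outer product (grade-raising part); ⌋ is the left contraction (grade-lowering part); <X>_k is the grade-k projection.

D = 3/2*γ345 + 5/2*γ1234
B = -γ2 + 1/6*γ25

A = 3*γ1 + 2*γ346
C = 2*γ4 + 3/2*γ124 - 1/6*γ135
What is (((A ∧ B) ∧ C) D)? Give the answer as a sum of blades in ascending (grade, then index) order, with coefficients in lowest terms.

step 1: -3*γ12 + 1/2*γ125 + 2*γ2346 + 1/3*γ23456
step 2: -6*γ124 - γ1245
step 3: -15*γ3 - 5/2*γ35 + 3/2*γ123 - 9*γ1235
Answer: -15*γ3 - 5/2*γ35 + 3/2*γ123 - 9*γ1235


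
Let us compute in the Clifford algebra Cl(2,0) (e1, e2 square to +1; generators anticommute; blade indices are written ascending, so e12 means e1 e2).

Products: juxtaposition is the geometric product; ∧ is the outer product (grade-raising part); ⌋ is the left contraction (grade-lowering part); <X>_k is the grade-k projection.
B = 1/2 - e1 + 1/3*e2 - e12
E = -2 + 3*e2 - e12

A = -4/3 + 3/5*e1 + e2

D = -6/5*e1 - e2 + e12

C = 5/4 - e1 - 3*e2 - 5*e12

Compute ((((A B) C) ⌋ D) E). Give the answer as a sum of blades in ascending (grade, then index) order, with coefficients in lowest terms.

step 1: -14/15 + 79/30*e1 - 49/90*e2 + 38/15*e12
step 2: 21/2 - 439/72*e1 - 613/72*e2 - 11/18*e12
step 3: 1973/120 - 1471/360*e1 - 1195/72*e2 + 21/2*e12
step 4: -2887/40 + 923/40*e1 + 15589/180*e2 - 497/10*e12
Answer: -2887/40 + 923/40*e1 + 15589/180*e2 - 497/10*e12


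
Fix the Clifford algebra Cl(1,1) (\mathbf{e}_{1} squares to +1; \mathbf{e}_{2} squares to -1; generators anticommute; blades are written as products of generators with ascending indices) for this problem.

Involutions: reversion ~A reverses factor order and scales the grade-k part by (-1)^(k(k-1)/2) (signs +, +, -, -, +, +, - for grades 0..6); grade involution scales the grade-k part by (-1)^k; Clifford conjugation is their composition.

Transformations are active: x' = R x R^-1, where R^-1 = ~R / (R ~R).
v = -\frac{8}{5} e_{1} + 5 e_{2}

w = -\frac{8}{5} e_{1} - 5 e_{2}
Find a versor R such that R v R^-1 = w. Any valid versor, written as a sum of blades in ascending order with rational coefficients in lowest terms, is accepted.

Since q(v) = q(w) = -\frac{561}{25}, the sum R = v + w = -\frac{16}{5} e_{1} does the job whenever invertible.
Answer: -\frac{16}{5} e_{1}


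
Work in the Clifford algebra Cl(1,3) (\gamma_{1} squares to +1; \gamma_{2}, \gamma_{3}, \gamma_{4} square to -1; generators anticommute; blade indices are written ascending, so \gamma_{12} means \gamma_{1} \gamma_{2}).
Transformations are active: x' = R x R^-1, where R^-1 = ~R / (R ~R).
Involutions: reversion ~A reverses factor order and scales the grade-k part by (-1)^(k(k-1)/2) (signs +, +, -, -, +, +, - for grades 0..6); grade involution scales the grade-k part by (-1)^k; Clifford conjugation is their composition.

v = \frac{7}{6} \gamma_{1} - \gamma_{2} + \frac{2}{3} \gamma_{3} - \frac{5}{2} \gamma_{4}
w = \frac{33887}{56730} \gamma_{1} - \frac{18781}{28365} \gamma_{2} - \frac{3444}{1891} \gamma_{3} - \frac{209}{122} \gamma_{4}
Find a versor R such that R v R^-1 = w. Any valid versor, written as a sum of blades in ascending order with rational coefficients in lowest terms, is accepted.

Sketch: the shared square -\frac{19}{3} makes R = v + w = \frac{50036}{28365} \gamma_{1} - \frac{47146}{28365} \gamma_{2} - \frac{6550}{5673} \gamma_{3} - \frac{257}{61} \gamma_{4} the natural versor; its sandwich fixes that direction, negates (v - w)/2, and sends v to w.
Answer: \frac{50036}{28365} \gamma_{1} - \frac{47146}{28365} \gamma_{2} - \frac{6550}{5673} \gamma_{3} - \frac{257}{61} \gamma_{4}


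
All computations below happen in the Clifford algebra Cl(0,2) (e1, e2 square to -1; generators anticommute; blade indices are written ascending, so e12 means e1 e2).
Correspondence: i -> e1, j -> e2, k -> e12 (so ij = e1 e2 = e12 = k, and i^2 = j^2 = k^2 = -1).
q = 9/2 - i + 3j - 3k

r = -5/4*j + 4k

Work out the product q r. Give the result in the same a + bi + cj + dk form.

In blades: q = 9/2 - e1 + 3*e2 - 3*e12, r = -5/4*e2 + 4*e12.
Distribute q over r term by term (generator squares from the signature, products reordered to ascending indices): (9/2)*r = -45/8*e2 + 18*e12; (-e1)*r = 4*e2 + 5/4*e12; (3*e2)*r = 15/4 + 12*e1; (-3*e12)*r = 12 - 15/4*e1.
Sum: 63/4 + 33/4*e1 - 13/8*e2 + 77/4*e12; translating back through the correspondence:
Answer: 63/4 + 33/4*i - 13/8*j + 77/4*k


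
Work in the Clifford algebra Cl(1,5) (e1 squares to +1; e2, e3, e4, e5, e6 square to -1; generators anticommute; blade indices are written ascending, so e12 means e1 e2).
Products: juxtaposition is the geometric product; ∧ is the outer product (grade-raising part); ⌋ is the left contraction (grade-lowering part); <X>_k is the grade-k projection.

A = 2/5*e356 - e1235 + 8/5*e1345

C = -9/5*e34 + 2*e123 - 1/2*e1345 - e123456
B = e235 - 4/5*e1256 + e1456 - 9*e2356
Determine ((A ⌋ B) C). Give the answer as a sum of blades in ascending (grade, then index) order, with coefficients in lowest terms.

step 1: 18/5*e2
step 2: 36/5*e13 - 162/25*e234 + 9/5*e12345 - 18/5*e13456
Answer: 36/5*e13 - 162/25*e234 + 9/5*e12345 - 18/5*e13456


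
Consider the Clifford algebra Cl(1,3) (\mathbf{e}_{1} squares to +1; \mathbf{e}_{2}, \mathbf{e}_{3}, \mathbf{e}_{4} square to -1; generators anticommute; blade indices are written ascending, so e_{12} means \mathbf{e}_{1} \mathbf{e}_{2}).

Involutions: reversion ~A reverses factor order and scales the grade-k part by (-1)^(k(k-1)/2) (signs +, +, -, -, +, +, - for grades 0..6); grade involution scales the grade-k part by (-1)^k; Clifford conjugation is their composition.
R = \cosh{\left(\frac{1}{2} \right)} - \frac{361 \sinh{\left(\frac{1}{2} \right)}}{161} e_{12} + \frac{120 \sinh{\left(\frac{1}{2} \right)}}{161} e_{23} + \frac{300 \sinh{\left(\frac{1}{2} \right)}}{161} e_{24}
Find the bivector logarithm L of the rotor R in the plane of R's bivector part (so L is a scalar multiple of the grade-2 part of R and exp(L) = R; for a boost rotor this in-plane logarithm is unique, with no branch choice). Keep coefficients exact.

The scalar part of R is \cosh{\left(\frac{1}{2} \right)}, which fixes the rapidity magnitude through cosh (cosh is even, so it cannot fix the sign — the bivector part carries that); dividing the bivector part by sinh of the rapidity gives the plane, and L = rapidity * plane, where the joint sign ambiguity of (rapidity, plane) cancels in the product.
Concretely: cosh(rapidity) = \cosh{\left(\frac{1}{2} \right)} gives rapidity = ±\frac{1}{2}, and since rapidity/sinh(rapidity) is even the sign is immaterial: L = (rapidity/sinh(rapidity)) * <R>_2 = (\frac{1}{2 \sinh{\left(\frac{1}{2} \right)}}) * <R>_2.
Answer: - \frac{361}{322} e_{12} + \frac{60}{161} e_{23} + \frac{150}{161} e_{24}


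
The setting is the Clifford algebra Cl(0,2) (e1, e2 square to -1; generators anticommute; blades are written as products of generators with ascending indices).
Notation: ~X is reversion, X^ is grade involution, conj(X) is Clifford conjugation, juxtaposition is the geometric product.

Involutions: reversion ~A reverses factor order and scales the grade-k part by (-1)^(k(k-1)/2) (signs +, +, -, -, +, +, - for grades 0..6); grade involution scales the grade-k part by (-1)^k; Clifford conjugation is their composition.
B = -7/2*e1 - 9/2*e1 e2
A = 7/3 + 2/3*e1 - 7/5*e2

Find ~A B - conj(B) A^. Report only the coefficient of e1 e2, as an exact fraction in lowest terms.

first term: 7/3 - 28/15*e1 + 3*e2 - 77/5*e1 e2
second term: 7/3 + 28/15*e1 - 3*e2 + 77/5*e1 e2
Answer: -154/5


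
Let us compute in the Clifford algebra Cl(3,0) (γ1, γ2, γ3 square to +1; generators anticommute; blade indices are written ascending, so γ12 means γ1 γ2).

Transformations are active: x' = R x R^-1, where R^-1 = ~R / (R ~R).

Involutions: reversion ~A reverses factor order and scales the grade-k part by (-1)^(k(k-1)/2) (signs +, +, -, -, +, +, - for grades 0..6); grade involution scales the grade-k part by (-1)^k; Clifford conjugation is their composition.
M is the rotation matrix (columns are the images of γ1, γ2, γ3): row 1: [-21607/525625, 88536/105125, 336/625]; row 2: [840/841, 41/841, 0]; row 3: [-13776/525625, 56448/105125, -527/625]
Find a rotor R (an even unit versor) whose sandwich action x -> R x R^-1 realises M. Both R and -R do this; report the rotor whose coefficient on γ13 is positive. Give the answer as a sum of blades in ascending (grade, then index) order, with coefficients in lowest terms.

Method: write R = a + b12*γ12 + b13*γ13 + b23*γ23 with a^2 + b12^2 + b13^2 + b23^2 = 1 (so R^-1 = ~R). Expanding the columns R e_j ~R gives tr M = 4a^2 - 1 and, from the antisymmetric part, M21 - M12 = -4a*b12, M13 - M31 = 4a*b13, M32 - M23 = -4a*b23.
Here tr M = -439189/525625, so a^2 = (1 + tr M)/4 = 21609/525625 and a = ±147/725. Taking a = 147/725: M21 - M12 = 16464/105125, M13 - M31 = 296352/525625, M32 - M23 = 56448/105125, giving b12 = -28/145, b13 = 504/725, b23 = -96/145, i.e. R = 147/725 - 28/145*γ12 + 504/725*γ13 - 96/145*γ23.
Its γ13 coefficient is already positive.
Answer: 147/725 - 28/145*γ12 + 504/725*γ13 - 96/145*γ23. Recall the cover is two-to-one: with M of trace -439189/525625, both preimages act alike, and the stated γ13 sign chooses the sheet.


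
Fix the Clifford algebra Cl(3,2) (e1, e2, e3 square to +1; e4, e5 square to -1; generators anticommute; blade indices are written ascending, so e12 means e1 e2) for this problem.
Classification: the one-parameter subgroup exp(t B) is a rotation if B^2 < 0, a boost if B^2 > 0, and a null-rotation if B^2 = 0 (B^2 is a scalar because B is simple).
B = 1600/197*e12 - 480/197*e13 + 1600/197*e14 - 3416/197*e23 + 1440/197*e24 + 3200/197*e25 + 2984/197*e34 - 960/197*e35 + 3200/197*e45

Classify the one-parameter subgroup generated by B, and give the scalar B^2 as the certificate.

B^2 term by term: the squares give (1600/197)^2*(e12)^2 + (-480/197)^2*(e13)^2 + (1600/197)^2*(e14)^2 + (-3416/197)^2*(e23)^2 + (1440/197)^2*(e24)^2 + (3200/197)^2*(e25)^2 + (2984/197)^2*(e34)^2 + (-960/197)^2*(e35)^2 + (3200/197)^2*(e45)^2 = 2560000/38809*(-1) + 230400/38809*(-1) + 2560000/38809*(+1) + 11669056/38809*(-1) + 2073600/38809*(+1) + 10240000/38809*(+1) + 8904256/38809*(+1) + 921600/38809*(+1) + 10240000/38809*(-1) = 0 (each basis 2-blade squares to minus the product of its generators' squares); cross terms between blades sharing an index anticommute and cancel; the commuting (index-disjoint) pairs give grade-4 terms 2*c*c'*(blade product), which cancel blade by blade — e1234: 9548800/38809 + 1382400/38809 - 10931200/38809 = 0; e1235: -3072000/38809 + 3072000/38809 = 0; e1245: 10240000/38809 - 10240000/38809 = 0; e1345: -3072000/38809 + 3072000/38809 = 0; e2345: -21862400/38809 + 2764800/38809 + 19097600/38809 = 0 — confirming B is simple. So B^2 = 0.
Answer: null-rotation, certificate B^2 = 0. No conjugation can change B^2 = 0; the sign gives the class.


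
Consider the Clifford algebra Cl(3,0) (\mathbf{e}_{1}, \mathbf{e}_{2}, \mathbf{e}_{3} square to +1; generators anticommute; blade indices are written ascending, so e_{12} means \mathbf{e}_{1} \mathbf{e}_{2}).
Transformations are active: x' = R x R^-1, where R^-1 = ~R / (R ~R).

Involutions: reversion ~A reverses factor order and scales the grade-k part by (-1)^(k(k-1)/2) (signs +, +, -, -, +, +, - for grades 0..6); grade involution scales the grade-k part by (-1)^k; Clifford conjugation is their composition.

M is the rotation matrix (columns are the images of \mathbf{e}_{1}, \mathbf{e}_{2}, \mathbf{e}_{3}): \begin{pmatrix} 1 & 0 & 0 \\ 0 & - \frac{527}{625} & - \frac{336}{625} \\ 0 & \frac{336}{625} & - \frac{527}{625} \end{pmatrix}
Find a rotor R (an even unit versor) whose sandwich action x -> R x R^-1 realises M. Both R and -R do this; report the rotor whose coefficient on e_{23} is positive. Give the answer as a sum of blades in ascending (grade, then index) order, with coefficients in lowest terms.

Method: write R = a + b12*e_{12} + b13*e_{13} + b23*e_{23} with a^2 + b12^2 + b13^2 + b23^2 = 1 (so R^-1 = ~R). Expanding the columns R e_j ~R gives tr M = 4a^2 - 1 and, from the antisymmetric part, M21 - M12 = -4a*b12, M13 - M31 = 4a*b13, M32 - M23 = -4a*b23.
Here tr M = -\frac{429}{625}, so a^2 = (1 + tr M)/4 = \frac{49}{625} and a = ±\frac{7}{25}. Taking a = \frac{7}{25}: M21 - M12 = 0, M13 - M31 = 0, M32 - M23 = \frac{672}{625}, giving b12 = 0, b13 = 0, b23 = -\frac{24}{25}, i.e. R = \frac{7}{25} - \frac{24}{25} e_{23}.
Its e_{23} coefficient is negative, so report the other preimage -R.
Answer: -\frac{7}{25} + \frac{24}{25} e_{23}. Key observation: the double cover Spin(3) -> SO(3) sends R and -R to the same matrix (trace -\frac{429}{625} here), so the stated sign of the e_{23} coefficient is what selects one sheet.


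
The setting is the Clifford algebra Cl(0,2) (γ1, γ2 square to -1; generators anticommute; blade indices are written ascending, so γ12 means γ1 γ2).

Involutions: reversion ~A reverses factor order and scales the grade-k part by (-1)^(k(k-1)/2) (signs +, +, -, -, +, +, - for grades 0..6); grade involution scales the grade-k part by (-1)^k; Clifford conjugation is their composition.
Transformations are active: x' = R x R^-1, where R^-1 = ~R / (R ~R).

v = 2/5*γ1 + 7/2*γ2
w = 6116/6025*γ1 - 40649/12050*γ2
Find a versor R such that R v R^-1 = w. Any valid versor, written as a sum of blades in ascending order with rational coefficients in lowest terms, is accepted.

Since q(v) = q(w) = -1241/100, the sum R = v + w = 8526/6025*γ1 + 763/6025*γ2 does the job whenever invertible.
Answer: 8526/6025*γ1 + 763/6025*γ2


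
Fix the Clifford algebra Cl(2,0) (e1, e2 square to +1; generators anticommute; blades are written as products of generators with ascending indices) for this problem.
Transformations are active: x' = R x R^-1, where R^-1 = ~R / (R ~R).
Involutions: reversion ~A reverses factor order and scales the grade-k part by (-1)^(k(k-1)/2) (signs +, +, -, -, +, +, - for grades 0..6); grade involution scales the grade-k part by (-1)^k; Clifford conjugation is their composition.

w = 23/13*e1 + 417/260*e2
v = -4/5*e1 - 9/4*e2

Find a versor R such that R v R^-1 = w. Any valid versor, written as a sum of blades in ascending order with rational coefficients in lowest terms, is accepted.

Equal squares first: v^2 = w^2 = 2281/400. Then v + w = 63/65*e1 - 42/65*e2 is a versor taking v to w, provided it is invertible.
Answer: 63/65*e1 - 42/65*e2


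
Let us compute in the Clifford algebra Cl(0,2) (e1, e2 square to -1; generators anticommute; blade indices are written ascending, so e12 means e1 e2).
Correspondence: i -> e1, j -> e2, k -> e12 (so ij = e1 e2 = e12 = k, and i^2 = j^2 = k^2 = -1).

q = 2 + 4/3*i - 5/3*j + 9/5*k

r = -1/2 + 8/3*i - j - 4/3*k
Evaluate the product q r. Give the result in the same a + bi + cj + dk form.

In blades: q = 2 + 4/3*e1 - 5/3*e2 + 9/5*e12, r = -1/2 + 8/3*e1 - e2 - 4/3*e12.
Distribute q over r term by term (generator squares from the signature, products reordered to ascending indices): (2)*r = -1 + 16/3*e1 - 2*e2 - 8/3*e12; (4/3*e1)*r = -32/9 - 2/3*e1 + 16/9*e2 - 4/3*e12; (-5/3*e2)*r = -5/3 + 20/9*e1 + 5/6*e2 + 40/9*e12; (9/5*e12)*r = 12/5 + 9/5*e1 + 24/5*e2 - 9/10*e12.
Sum: -172/45 + 391/45*e1 + 487/90*e2 - 41/90*e12; translating back through the correspondence:
Answer: -172/45 + 391/45*i + 487/90*j - 41/90*k


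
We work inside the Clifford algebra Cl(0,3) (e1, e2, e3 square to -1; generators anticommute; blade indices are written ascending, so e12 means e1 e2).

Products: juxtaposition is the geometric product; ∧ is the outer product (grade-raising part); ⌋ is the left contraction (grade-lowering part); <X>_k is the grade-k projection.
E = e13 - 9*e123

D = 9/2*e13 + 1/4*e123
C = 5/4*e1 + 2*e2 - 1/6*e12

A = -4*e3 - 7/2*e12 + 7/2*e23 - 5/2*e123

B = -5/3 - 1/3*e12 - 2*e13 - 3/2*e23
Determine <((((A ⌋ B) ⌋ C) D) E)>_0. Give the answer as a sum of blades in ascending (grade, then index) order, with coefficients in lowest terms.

step 1: 49/12 + 8*e1 + 6*e2
step 2: -22 + 197/48*e1 + 19/2*e2 - 49/72*e12
step 3: -2635/144*e3 - 773/8*e13 - 785/192*e23 - 193/4*e123
step 4: 4247/8 - 31735/576*e1 + 6571/8*e2 - 30835/192*e12
step 5: 4247/8
Answer: 4247/8


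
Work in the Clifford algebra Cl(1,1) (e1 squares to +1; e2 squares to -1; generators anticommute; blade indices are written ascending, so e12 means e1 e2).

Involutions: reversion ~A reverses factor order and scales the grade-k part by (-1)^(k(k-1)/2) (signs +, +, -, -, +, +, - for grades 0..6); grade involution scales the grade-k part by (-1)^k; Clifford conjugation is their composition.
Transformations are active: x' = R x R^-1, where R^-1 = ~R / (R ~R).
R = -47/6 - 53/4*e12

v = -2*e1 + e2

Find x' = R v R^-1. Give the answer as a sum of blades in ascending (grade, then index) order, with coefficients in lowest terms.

~R = -47/6 + 53/4*e12, and R ~R = -16445/144, so R^-1 = ~R / (-16445/144).
R v = 347/12*e1 - 103/3*e2
Answer: 98126/16445*e1 - 93901/16445*e2


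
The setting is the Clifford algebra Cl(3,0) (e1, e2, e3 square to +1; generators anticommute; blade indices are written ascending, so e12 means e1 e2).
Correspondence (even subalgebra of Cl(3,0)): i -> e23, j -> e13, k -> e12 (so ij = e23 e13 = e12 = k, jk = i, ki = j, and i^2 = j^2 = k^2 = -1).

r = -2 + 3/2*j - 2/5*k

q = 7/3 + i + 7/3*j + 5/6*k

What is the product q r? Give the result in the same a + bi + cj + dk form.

In blades: q = 7/3 + 5/6*e12 + 7/3*e13 + e23, r = -2 - 2/5*e12 + 3/2*e13.
Distribute q over r term by term (generator squares from the signature, products reordered to ascending indices): (7/3)*r = -14/3 - 14/15*e12 + 7/2*e13; (5/6*e12)*r = 1/3 - 5/3*e12 - 5/4*e23; (7/3*e13)*r = -7/2 - 14/3*e13 - 14/15*e23; (e23)*r = 3/2*e12 + 2/5*e13 - 2*e23.
Sum: -47/6 - 11/10*e12 - 23/30*e13 - 251/60*e23; translating back through the correspondence:
Answer: -47/6 - 251/60*i - 23/30*j - 11/10*k


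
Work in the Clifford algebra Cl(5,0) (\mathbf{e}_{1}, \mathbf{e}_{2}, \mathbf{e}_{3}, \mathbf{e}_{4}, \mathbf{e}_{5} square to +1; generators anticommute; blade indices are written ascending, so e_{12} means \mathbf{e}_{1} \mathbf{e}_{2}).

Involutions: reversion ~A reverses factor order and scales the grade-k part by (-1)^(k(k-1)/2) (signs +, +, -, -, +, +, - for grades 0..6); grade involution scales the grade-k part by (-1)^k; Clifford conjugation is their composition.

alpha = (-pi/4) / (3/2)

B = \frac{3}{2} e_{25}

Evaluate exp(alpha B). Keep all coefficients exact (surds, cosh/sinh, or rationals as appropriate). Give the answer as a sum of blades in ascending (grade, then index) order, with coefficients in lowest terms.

B^2 = (\frac{3}{2})^2*(e_{25})^2 = \frac{9}{4}*(-1) = -\frac{9}{4} (a basis 2-blade squares to minus the product of its generators' squares).
B^2 = -\frac{9}{4} — the series telescopes trigonometrically here: l = \frac{3}{2}, alpha*l = - \frac{\pi}{4}, so exp(alpha B) = cos(- \frac{\pi}{4}) + (sin(- \frac{\pi}{4})/(\frac{3}{2}))*B = \frac{\sqrt{2}}{2} + (- \frac{\sqrt{2}}{3})*B.
Answer: \frac{\sqrt{2}}{2} - \frac{\sqrt{2}}{2} e_{25}


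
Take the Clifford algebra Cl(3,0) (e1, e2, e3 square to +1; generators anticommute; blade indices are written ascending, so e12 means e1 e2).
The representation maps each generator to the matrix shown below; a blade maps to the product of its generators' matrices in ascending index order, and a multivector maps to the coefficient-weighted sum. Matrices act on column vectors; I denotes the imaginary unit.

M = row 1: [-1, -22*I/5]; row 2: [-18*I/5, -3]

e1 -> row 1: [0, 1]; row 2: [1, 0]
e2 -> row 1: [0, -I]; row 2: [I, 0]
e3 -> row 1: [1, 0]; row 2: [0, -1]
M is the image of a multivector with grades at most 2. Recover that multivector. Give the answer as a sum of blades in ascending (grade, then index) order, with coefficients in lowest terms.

Method: 1, rho(e1), rho(e2), rho(e3) form a trace-orthogonal basis of the 2x2 complex matrices (tr(X Y) = 2 if X = Y, else 0), so M = m0*1 + m1*rho(e1) + m2*rho(e2) + m3*rho(e3) with m0 = tr(M)/2 = -2, m1 = tr(M rho(e1))/2 = -4*I, m2 = tr(M rho(e2))/2 = 2/5, m3 = tr(M rho(e3))/2 = 1.
Multiplying table entries, the bivector images are rho(e12) = I*rho(e3), rho(e13) = -I*rho(e2), rho(e23) = I*rho(e1); with real blade coefficients the real parts of m0..m3 are the coefficients of 1, e1, e2, e3 and the imaginary parts give the bivectors (e23: Im m1, e13: -Im m2, e12: Im m3).
Answer: -2 + 2/5*e2 + e3 - 4*e23


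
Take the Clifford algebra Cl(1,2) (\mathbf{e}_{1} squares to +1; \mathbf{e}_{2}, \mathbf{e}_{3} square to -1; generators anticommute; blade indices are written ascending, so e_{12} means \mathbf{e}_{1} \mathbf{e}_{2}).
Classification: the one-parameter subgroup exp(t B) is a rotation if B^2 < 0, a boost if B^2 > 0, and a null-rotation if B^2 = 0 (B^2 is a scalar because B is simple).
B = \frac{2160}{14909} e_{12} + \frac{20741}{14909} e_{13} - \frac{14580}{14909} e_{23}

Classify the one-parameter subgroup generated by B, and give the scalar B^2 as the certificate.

B^2 term by term: the squares give (\frac{2160}{14909})^2*(e_{12})^2 + (\frac{20741}{14909})^2*(e_{13})^2 + (-\frac{14580}{14909})^2*(e_{23})^2 = \frac{4665600}{222278281}*(+1) + \frac{430189081}{222278281}*(+1) + \frac{212576400}{222278281}*(-1) = 1 (each basis 2-blade squares to minus the product of its generators' squares); cross terms between blades sharing an index anticommute and cancel. So B^2 = 1.
Answer: boost, certificate B^2 = 1. Note: conjugating B changes its blade decomposition but never the scalar B^2 = 1, whose sign settles the classification.


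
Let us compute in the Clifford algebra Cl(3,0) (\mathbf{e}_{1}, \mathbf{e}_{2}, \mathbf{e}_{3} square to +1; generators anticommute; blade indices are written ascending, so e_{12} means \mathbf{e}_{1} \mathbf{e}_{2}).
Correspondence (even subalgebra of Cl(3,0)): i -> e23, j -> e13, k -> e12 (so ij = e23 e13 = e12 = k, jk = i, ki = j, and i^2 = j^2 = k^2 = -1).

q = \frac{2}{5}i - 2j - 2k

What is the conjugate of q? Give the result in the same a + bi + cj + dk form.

In blades: q = -2 e_{12} - 2 e_{13} + \frac{2}{5} e_{23}.
Quaternion conjugation is reversion on the even subalgebra: the scalar is fixed and every grade-2 blade flips sign, giving 2 e_{12} + 2 e_{13} - \frac{2}{5} e_{23}; translating back:
Answer: -\frac{2}{5}i + 2j + 2k


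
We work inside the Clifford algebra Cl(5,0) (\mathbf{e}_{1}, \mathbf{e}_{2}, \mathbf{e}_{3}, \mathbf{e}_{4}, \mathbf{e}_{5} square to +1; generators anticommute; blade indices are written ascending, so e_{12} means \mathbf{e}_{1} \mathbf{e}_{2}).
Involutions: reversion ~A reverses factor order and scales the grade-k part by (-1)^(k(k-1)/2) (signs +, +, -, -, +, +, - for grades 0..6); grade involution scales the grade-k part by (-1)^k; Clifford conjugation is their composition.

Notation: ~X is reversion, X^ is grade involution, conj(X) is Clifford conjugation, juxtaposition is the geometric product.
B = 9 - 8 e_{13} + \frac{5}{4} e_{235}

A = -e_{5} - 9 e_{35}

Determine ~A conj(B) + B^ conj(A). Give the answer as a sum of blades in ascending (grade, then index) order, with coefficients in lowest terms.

first term: -\frac{45}{4} e_{2} - 9 e_{5} - 72 e_{15} - \frac{5}{4} e_{23} + 81 e_{35} - 8 e_{135}
second term: \frac{45}{4} e_{2} + 9 e_{5} - 72 e_{15} - \frac{5}{4} e_{23} + 81 e_{35} - 8 e_{135}
Answer: -144 e_{15} - \frac{5}{2} e_{23} + 162 e_{35} - 16 e_{135}


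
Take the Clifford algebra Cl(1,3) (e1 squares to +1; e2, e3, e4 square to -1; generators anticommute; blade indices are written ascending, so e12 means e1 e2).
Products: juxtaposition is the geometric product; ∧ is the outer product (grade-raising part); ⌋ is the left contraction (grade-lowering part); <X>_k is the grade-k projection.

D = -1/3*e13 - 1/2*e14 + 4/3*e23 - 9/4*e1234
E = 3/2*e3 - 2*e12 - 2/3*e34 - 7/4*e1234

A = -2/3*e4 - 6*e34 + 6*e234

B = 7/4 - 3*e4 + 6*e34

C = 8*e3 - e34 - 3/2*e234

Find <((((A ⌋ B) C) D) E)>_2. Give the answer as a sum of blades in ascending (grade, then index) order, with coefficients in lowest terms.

step 1: 34 - 4*e3
step 2: 32 + 272*e3 - 4*e4 + 6*e24 - 34*e34 - 51*e234
step 3: -2441/12*e1 + 1088/3*e2 + 68*e4 - 147/2*e12 - 247/6*e13 - 14/3*e14 + 128/3*e23 - 136/3*e24 - 8*e34 + 69/2*e123 + 595*e124 + 412/3*e134 - 16/3*e234 - 70*e1234
step 4: 115/6 - 20929/36*e1 + 10433/18*e2 - 13867/12*e3 - 9133/8*e4 - 1349/12*e12 - 22177/72*e13 + 3095/9*e14 + 11965/18*e23 - 3043/72*e24 + 1333/8*e34 - 7511/12*e123 - 218*e124 - 8665/18*e134 - 13315/144*e234 - 1655/2*e1234
step 5: -1349/12*e12 - 22177/72*e13 + 3095/9*e14 + 11965/18*e23 - 3043/72*e24 + 1333/8*e34
Answer: -1349/12*e12 - 22177/72*e13 + 3095/9*e14 + 11965/18*e23 - 3043/72*e24 + 1333/8*e34


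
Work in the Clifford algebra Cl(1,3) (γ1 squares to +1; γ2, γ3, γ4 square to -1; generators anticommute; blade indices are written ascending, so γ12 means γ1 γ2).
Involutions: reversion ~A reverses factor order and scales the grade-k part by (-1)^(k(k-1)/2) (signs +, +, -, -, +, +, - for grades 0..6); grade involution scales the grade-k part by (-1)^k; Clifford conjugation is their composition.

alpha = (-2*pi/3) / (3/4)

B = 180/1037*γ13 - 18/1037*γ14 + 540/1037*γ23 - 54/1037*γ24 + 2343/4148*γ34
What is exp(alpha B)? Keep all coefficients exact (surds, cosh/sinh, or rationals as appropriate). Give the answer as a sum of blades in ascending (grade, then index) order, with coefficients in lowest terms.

B^2 term by term: the squares give (180/1037)^2*(γ13)^2 + (-18/1037)^2*(γ14)^2 + (540/1037)^2*(γ23)^2 + (-54/1037)^2*(γ24)^2 + (2343/4148)^2*(γ34)^2 = 32400/1075369*(+1) + 324/1075369*(+1) + 291600/1075369*(-1) + 2916/1075369*(-1) + 5489649/17205904*(-1) = -9/16 (each basis 2-blade squares to minus the product of its generators' squares); cross terms between blades sharing an index anticommute and cancel; the commuting (index-disjoint) pairs give grade-4 terms 2*c*c'*(blade product), which cancel blade by blade — γ1234: 19440/1075369 - 19440/1075369 = 0 — confirming B is simple. So B^2 = -9/16.
B^2 = -9/16 — since the square is negative, the closed form is circular: l = 3/4, alpha*l = -2*pi/3, so exp(alpha B) = cos(-2*pi/3) + (sin(-2*pi/3)/(3/4))*B = -1/2 + (-2*sqrt(3)/3)*B.
Answer: -1/2 - 120*sqrt(3)/1037*γ13 + 12*sqrt(3)/1037*γ14 - 360*sqrt(3)/1037*γ23 + 36*sqrt(3)/1037*γ24 - 781*sqrt(3)/2074*γ34
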